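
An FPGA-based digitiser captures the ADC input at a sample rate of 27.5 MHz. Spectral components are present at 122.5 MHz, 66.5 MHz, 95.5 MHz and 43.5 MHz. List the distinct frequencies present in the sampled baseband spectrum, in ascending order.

11.5 MHz, 12.5 MHz, 13 MHz

fs/2 = 13.75 MHz.
122.5 MHz mod fs = 12.5 MHz.
12.5 MHz ≤ fs/2 = 13.75 MHz, appears at 12.5 MHz.
66.5 MHz mod fs = 11.5 MHz.
11.5 MHz ≤ fs/2 = 13.75 MHz, appears at 11.5 MHz.
95.5 MHz mod fs = 13 MHz.
13 MHz ≤ fs/2 = 13.75 MHz, appears at 13 MHz.
43.5 MHz mod fs = 16 MHz.
16 MHz > fs/2 = 13.75 MHz, folds to fs − 16 MHz = 11.5 MHz.
Distinct values: {11.5 MHz, 12.5 MHz, 13 MHz}.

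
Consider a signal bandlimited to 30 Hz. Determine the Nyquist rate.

Nyquist rate = 2 × 30 Hz = 60 Hz.

60 Hz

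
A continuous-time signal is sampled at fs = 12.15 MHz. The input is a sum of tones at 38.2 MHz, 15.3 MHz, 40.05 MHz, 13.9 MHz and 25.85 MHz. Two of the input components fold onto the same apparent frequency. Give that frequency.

1.75 MHz

fs/2 = 6.075 MHz.
38.2 MHz mod fs = 1.75 MHz.
1.75 MHz ≤ fs/2 = 6.075 MHz, appears at 1.75 MHz.
15.3 MHz mod fs = 3.15 MHz.
3.15 MHz ≤ fs/2 = 6.075 MHz, appears at 3.15 MHz.
40.05 MHz mod fs = 3.6 MHz.
3.6 MHz ≤ fs/2 = 6.075 MHz, appears at 3.6 MHz.
13.9 MHz mod fs = 1.75 MHz.
1.75 MHz ≤ fs/2 = 6.075 MHz, appears at 1.75 MHz.
25.85 MHz mod fs = 1.55 MHz.
1.55 MHz ≤ fs/2 = 6.075 MHz, appears at 1.55 MHz.
13.9 MHz and 38.2 MHz both map to 1.75 MHz.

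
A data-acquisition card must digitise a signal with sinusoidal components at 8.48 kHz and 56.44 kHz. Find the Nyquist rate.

112.88 kHz

Highest-frequency component: 56.44 kHz.
Nyquist rate = 2 × 56.44 kHz = 112.88 kHz.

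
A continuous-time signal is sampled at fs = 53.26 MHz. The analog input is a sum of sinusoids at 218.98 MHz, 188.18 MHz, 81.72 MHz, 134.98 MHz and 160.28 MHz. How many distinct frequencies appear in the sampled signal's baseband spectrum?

fs/2 = 26.63 MHz.
218.98 MHz mod fs = 5.94 MHz.
5.94 MHz ≤ fs/2 = 26.63 MHz, appears at 5.94 MHz.
188.18 MHz mod fs = 28.4 MHz.
28.4 MHz > fs/2 = 26.63 MHz, folds to fs − 28.4 MHz = 24.86 MHz.
81.72 MHz mod fs = 28.46 MHz.
28.46 MHz > fs/2 = 26.63 MHz, folds to fs − 28.46 MHz = 24.8 MHz.
134.98 MHz mod fs = 28.46 MHz.
28.46 MHz > fs/2 = 26.63 MHz, folds to fs − 28.46 MHz = 24.8 MHz.
160.28 MHz mod fs = 0.5 MHz.
0.5 MHz ≤ fs/2 = 26.63 MHz, appears at 0.5 MHz.
Distinct values: {0.5 MHz, 5.94 MHz, 24.8 MHz, 24.86 MHz} → 4.

4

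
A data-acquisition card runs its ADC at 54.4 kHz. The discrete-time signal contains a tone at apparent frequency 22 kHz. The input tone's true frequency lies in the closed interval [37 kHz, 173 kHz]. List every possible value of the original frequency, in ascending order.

76.4 kHz, 86.8 kHz, 130.8 kHz, 141.2 kHz

Frequencies that alias to 22 kHz are k·fs ± 22 kHz for integer k ≥ 0.
k=0: 22 kHz.
k=1: 32.4 kHz, 76.4 kHz.
k=2: 86.8 kHz, 130.8 kHz.
k=3: 141.2 kHz, 185.2 kHz.
k=4: 195.6 kHz, 239.6 kHz.
Within [37 kHz, 173 kHz]: 76.4 kHz, 86.8 kHz, 130.8 kHz, 141.2 kHz.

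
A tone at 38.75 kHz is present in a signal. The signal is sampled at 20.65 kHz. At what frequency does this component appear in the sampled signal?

38.75 kHz mod fs = 18.1 kHz.
18.1 kHz > fs/2 = 10.325 kHz, folds to fs − 18.1 kHz = 2.55 kHz.

2.55 kHz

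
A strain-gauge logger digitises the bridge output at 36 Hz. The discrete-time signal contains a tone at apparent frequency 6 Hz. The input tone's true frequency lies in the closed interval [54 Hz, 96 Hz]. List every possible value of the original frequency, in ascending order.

66 Hz, 78 Hz

Frequencies that alias to 6 Hz are k·fs ± 6 Hz for integer k ≥ 0.
k=0: 6 Hz.
k=1: 30 Hz, 42 Hz.
k=2: 66 Hz, 78 Hz.
k=3: 102 Hz, 114 Hz.
Within [54 Hz, 96 Hz]: 66 Hz, 78 Hz.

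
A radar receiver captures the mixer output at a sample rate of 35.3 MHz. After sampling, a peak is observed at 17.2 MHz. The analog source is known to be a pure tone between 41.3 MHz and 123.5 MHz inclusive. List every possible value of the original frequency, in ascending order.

Frequencies that alias to 17.2 MHz are k·fs ± 17.2 MHz for integer k ≥ 0.
k=0: 17.2 MHz.
k=1: 18.1 MHz, 52.5 MHz.
k=2: 53.4 MHz, 87.8 MHz.
k=3: 88.7 MHz, 123.1 MHz.
k=4: 124 MHz, 158.4 MHz.
Within [41.3 MHz, 123.5 MHz]: 52.5 MHz, 53.4 MHz, 87.8 MHz, 88.7 MHz, 123.1 MHz.

52.5 MHz, 53.4 MHz, 87.8 MHz, 88.7 MHz, 123.1 MHz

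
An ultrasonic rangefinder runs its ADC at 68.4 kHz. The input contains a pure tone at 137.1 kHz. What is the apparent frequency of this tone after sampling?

137.1 kHz mod fs = 0.3 kHz.
0.3 kHz ≤ fs/2 = 34.2 kHz, appears at 0.3 kHz.

0.3 kHz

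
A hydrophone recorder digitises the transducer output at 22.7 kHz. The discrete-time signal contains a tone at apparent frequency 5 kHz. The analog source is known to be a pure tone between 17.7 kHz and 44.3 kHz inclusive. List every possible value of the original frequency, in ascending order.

Frequencies that alias to 5 kHz are k·fs ± 5 kHz for integer k ≥ 0.
k=0: 5 kHz.
k=1: 17.7 kHz, 27.7 kHz.
k=2: 40.4 kHz, 50.4 kHz.
k=3: 63.1 kHz, 73.1 kHz.
Within [17.7 kHz, 44.3 kHz]: 17.7 kHz, 27.7 kHz, 40.4 kHz.

17.7 kHz, 27.7 kHz, 40.4 kHz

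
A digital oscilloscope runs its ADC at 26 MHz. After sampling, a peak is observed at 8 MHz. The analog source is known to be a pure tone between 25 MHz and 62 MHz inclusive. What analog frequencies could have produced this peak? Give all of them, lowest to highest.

Frequencies that alias to 8 MHz are k·fs ± 8 MHz for integer k ≥ 0.
k=0: 8 MHz.
k=1: 18 MHz, 34 MHz.
k=2: 44 MHz, 60 MHz.
k=3: 70 MHz, 86 MHz.
Within [25 MHz, 62 MHz]: 34 MHz, 44 MHz, 60 MHz.

34 MHz, 44 MHz, 60 MHz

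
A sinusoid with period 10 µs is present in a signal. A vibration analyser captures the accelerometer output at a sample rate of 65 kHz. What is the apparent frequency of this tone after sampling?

T = 10 µs → f = 1/T = 100 kHz.
100 kHz mod fs = 35 kHz.
35 kHz > fs/2 = 32.5 kHz, folds to fs − 35 kHz = 30 kHz.

30 kHz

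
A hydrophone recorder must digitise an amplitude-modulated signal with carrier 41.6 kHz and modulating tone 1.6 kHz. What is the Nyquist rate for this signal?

AM sidebands sit at fc ± fm = 40 kHz and 43.2 kHz.
Highest-frequency component: 43.2 kHz.
Nyquist rate = 2 × 43.2 kHz = 86.4 kHz.

86.4 kHz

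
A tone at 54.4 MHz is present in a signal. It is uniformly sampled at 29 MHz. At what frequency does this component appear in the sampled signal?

3.6 MHz

54.4 MHz mod fs = 25.4 MHz.
25.4 MHz > fs/2 = 14.5 MHz, folds to fs − 25.4 MHz = 3.6 MHz.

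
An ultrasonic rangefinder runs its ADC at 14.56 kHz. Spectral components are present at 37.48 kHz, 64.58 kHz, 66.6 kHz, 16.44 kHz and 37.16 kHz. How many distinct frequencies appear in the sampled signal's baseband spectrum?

fs/2 = 7.28 kHz.
37.48 kHz mod fs = 8.36 kHz.
8.36 kHz > fs/2 = 7.28 kHz, folds to fs − 8.36 kHz = 6.2 kHz.
64.58 kHz mod fs = 6.34 kHz.
6.34 kHz ≤ fs/2 = 7.28 kHz, appears at 6.34 kHz.
66.6 kHz mod fs = 8.36 kHz.
8.36 kHz > fs/2 = 7.28 kHz, folds to fs − 8.36 kHz = 6.2 kHz.
16.44 kHz mod fs = 1.88 kHz.
1.88 kHz ≤ fs/2 = 7.28 kHz, appears at 1.88 kHz.
37.16 kHz mod fs = 8.04 kHz.
8.04 kHz > fs/2 = 7.28 kHz, folds to fs − 8.04 kHz = 6.52 kHz.
Distinct values: {1.88 kHz, 6.2 kHz, 6.34 kHz, 6.52 kHz} → 4.

4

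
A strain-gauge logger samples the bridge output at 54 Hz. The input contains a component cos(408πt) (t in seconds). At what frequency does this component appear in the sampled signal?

12 Hz

ω = 408π rad/s → f = ω/(2π) = 204 Hz.
204 Hz mod fs = 42 Hz.
42 Hz > fs/2 = 27 Hz, folds to fs − 42 Hz = 12 Hz.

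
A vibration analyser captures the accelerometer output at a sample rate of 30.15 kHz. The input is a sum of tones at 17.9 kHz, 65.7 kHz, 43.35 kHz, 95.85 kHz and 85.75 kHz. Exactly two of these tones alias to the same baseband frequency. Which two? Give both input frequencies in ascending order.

65.7 kHz, 95.85 kHz

fs/2 = 15.075 kHz.
17.9 kHz > fs/2 = 15.075 kHz, folds to fs − 17.9 kHz = 12.25 kHz.
65.7 kHz mod fs = 5.4 kHz.
5.4 kHz ≤ fs/2 = 15.075 kHz, appears at 5.4 kHz.
43.35 kHz mod fs = 13.2 kHz.
13.2 kHz ≤ fs/2 = 15.075 kHz, appears at 13.2 kHz.
95.85 kHz mod fs = 5.4 kHz.
5.4 kHz ≤ fs/2 = 15.075 kHz, appears at 5.4 kHz.
85.75 kHz mod fs = 25.45 kHz.
25.45 kHz > fs/2 = 15.075 kHz, folds to fs − 25.45 kHz = 4.7 kHz.
65.7 kHz and 95.85 kHz both map to 5.4 kHz.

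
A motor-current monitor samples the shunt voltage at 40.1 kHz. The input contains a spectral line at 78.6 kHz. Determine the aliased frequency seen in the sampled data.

78.6 kHz mod fs = 38.5 kHz.
38.5 kHz > fs/2 = 20.05 kHz, folds to fs − 38.5 kHz = 1.6 kHz.

1.6 kHz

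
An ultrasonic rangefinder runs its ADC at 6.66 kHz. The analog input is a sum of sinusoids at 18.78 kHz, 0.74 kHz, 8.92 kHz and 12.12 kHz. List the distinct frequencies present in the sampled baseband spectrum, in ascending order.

0.74 kHz, 1.2 kHz, 2.26 kHz

fs/2 = 3.33 kHz.
18.78 kHz mod fs = 5.46 kHz.
5.46 kHz > fs/2 = 3.33 kHz, folds to fs − 5.46 kHz = 1.2 kHz.
0.74 kHz ≤ fs/2 = 3.33 kHz, passes unchanged.
8.92 kHz mod fs = 2.26 kHz.
2.26 kHz ≤ fs/2 = 3.33 kHz, appears at 2.26 kHz.
12.12 kHz mod fs = 5.46 kHz.
5.46 kHz > fs/2 = 3.33 kHz, folds to fs − 5.46 kHz = 1.2 kHz.
Distinct values: {0.74 kHz, 1.2 kHz, 2.26 kHz}.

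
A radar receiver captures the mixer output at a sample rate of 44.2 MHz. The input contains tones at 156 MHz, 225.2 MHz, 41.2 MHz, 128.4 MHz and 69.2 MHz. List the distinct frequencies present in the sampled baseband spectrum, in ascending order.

fs/2 = 22.1 MHz.
156 MHz mod fs = 23.4 MHz.
23.4 MHz > fs/2 = 22.1 MHz, folds to fs − 23.4 MHz = 20.8 MHz.
225.2 MHz mod fs = 4.2 MHz.
4.2 MHz ≤ fs/2 = 22.1 MHz, appears at 4.2 MHz.
41.2 MHz > fs/2 = 22.1 MHz, folds to fs − 41.2 MHz = 3 MHz.
128.4 MHz mod fs = 40 MHz.
40 MHz > fs/2 = 22.1 MHz, folds to fs − 40 MHz = 4.2 MHz.
69.2 MHz mod fs = 25 MHz.
25 MHz > fs/2 = 22.1 MHz, folds to fs − 25 MHz = 19.2 MHz.
Distinct values: {3 MHz, 4.2 MHz, 19.2 MHz, 20.8 MHz}.

3 MHz, 4.2 MHz, 19.2 MHz, 20.8 MHz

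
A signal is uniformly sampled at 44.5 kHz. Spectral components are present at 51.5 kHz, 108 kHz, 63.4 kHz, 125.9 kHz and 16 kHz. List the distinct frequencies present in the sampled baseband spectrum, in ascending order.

fs/2 = 22.25 kHz.
51.5 kHz mod fs = 7 kHz.
7 kHz ≤ fs/2 = 22.25 kHz, appears at 7 kHz.
108 kHz mod fs = 19 kHz.
19 kHz ≤ fs/2 = 22.25 kHz, appears at 19 kHz.
63.4 kHz mod fs = 18.9 kHz.
18.9 kHz ≤ fs/2 = 22.25 kHz, appears at 18.9 kHz.
125.9 kHz mod fs = 36.9 kHz.
36.9 kHz > fs/2 = 22.25 kHz, folds to fs − 36.9 kHz = 7.6 kHz.
16 kHz ≤ fs/2 = 22.25 kHz, passes unchanged.
Distinct values: {7 kHz, 7.6 kHz, 16 kHz, 18.9 kHz, 19 kHz}.

7 kHz, 7.6 kHz, 16 kHz, 18.9 kHz, 19 kHz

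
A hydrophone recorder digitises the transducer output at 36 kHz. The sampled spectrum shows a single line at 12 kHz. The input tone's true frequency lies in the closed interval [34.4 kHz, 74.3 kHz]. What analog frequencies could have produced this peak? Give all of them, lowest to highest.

Frequencies that alias to 12 kHz are k·fs ± 12 kHz for integer k ≥ 0.
k=0: 12 kHz.
k=1: 24 kHz, 48 kHz.
k=2: 60 kHz, 84 kHz.
k=3: 96 kHz, 120 kHz.
Within [34.4 kHz, 74.3 kHz]: 48 kHz, 60 kHz.

48 kHz, 60 kHz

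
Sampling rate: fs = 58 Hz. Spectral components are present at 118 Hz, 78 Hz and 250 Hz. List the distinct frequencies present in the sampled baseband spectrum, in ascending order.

fs/2 = 29 Hz.
118 Hz mod fs = 2 Hz.
2 Hz ≤ fs/2 = 29 Hz, appears at 2 Hz.
78 Hz mod fs = 20 Hz.
20 Hz ≤ fs/2 = 29 Hz, appears at 20 Hz.
250 Hz mod fs = 18 Hz.
18 Hz ≤ fs/2 = 29 Hz, appears at 18 Hz.
Distinct values: {2 Hz, 18 Hz, 20 Hz}.

2 Hz, 18 Hz, 20 Hz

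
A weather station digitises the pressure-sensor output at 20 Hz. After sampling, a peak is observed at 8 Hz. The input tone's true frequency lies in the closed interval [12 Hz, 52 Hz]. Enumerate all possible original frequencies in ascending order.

12 Hz, 28 Hz, 32 Hz, 48 Hz, 52 Hz

Frequencies that alias to 8 Hz are k·fs ± 8 Hz for integer k ≥ 0.
k=0: 8 Hz.
k=1: 12 Hz, 28 Hz.
k=2: 32 Hz, 48 Hz.
k=3: 52 Hz, 68 Hz.
k=4: 72 Hz, 88 Hz.
Within [12 Hz, 52 Hz]: 12 Hz, 28 Hz, 32 Hz, 48 Hz, 52 Hz.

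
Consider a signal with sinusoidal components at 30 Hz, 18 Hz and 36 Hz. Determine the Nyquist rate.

72 Hz

Highest-frequency component: 36 Hz.
Nyquist rate = 2 × 36 Hz = 72 Hz.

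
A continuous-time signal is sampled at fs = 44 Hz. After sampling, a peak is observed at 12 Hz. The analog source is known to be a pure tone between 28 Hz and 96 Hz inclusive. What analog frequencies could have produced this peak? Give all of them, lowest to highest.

32 Hz, 56 Hz, 76 Hz

Frequencies that alias to 12 Hz are k·fs ± 12 Hz for integer k ≥ 0.
k=0: 12 Hz.
k=1: 32 Hz, 56 Hz.
k=2: 76 Hz, 100 Hz.
k=3: 120 Hz, 144 Hz.
Within [28 Hz, 96 Hz]: 32 Hz, 56 Hz, 76 Hz.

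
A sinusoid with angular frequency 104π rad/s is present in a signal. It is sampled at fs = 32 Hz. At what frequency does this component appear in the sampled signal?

12 Hz

ω = 104π rad/s → f = ω/(2π) = 52 Hz.
52 Hz mod fs = 20 Hz.
20 Hz > fs/2 = 16 Hz, folds to fs − 20 Hz = 12 Hz.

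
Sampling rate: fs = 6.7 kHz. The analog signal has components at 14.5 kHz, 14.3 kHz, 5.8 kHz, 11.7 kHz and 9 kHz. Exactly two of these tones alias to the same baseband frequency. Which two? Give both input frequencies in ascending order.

fs/2 = 3.35 kHz.
14.5 kHz mod fs = 1.1 kHz.
1.1 kHz ≤ fs/2 = 3.35 kHz, appears at 1.1 kHz.
14.3 kHz mod fs = 0.9 kHz.
0.9 kHz ≤ fs/2 = 3.35 kHz, appears at 0.9 kHz.
5.8 kHz > fs/2 = 3.35 kHz, folds to fs − 5.8 kHz = 0.9 kHz.
11.7 kHz mod fs = 5 kHz.
5 kHz > fs/2 = 3.35 kHz, folds to fs − 5 kHz = 1.7 kHz.
9 kHz mod fs = 2.3 kHz.
2.3 kHz ≤ fs/2 = 3.35 kHz, appears at 2.3 kHz.
5.8 kHz and 14.3 kHz both map to 0.9 kHz.

5.8 kHz, 14.3 kHz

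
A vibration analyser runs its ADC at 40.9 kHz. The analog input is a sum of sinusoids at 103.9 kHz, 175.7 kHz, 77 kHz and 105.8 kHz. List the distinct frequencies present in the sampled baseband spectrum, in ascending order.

fs/2 = 20.45 kHz.
103.9 kHz mod fs = 22.1 kHz.
22.1 kHz > fs/2 = 20.45 kHz, folds to fs − 22.1 kHz = 18.8 kHz.
175.7 kHz mod fs = 12.1 kHz.
12.1 kHz ≤ fs/2 = 20.45 kHz, appears at 12.1 kHz.
77 kHz mod fs = 36.1 kHz.
36.1 kHz > fs/2 = 20.45 kHz, folds to fs − 36.1 kHz = 4.8 kHz.
105.8 kHz mod fs = 24 kHz.
24 kHz > fs/2 = 20.45 kHz, folds to fs − 24 kHz = 16.9 kHz.
Distinct values: {4.8 kHz, 12.1 kHz, 16.9 kHz, 18.8 kHz}.

4.8 kHz, 12.1 kHz, 16.9 kHz, 18.8 kHz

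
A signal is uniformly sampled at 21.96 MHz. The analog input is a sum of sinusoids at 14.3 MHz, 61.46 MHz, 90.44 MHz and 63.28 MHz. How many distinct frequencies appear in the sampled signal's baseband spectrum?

3

fs/2 = 10.98 MHz.
14.3 MHz > fs/2 = 10.98 MHz, folds to fs − 14.3 MHz = 7.66 MHz.
61.46 MHz mod fs = 17.54 MHz.
17.54 MHz > fs/2 = 10.98 MHz, folds to fs − 17.54 MHz = 4.42 MHz.
90.44 MHz mod fs = 2.6 MHz.
2.6 MHz ≤ fs/2 = 10.98 MHz, appears at 2.6 MHz.
63.28 MHz mod fs = 19.36 MHz.
19.36 MHz > fs/2 = 10.98 MHz, folds to fs − 19.36 MHz = 2.6 MHz.
Distinct values: {2.6 MHz, 4.42 MHz, 7.66 MHz} → 3.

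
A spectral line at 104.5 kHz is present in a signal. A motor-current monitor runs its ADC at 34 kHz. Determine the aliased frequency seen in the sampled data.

104.5 kHz mod fs = 2.5 kHz.
2.5 kHz ≤ fs/2 = 17 kHz, appears at 2.5 kHz.

2.5 kHz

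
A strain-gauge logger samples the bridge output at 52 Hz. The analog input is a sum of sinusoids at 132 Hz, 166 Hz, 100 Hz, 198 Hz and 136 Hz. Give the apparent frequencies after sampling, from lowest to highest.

4 Hz, 10 Hz, 20 Hz, 24 Hz

fs/2 = 26 Hz.
132 Hz mod fs = 28 Hz.
28 Hz > fs/2 = 26 Hz, folds to fs − 28 Hz = 24 Hz.
166 Hz mod fs = 10 Hz.
10 Hz ≤ fs/2 = 26 Hz, appears at 10 Hz.
100 Hz mod fs = 48 Hz.
48 Hz > fs/2 = 26 Hz, folds to fs − 48 Hz = 4 Hz.
198 Hz mod fs = 42 Hz.
42 Hz > fs/2 = 26 Hz, folds to fs − 42 Hz = 10 Hz.
136 Hz mod fs = 32 Hz.
32 Hz > fs/2 = 26 Hz, folds to fs − 32 Hz = 20 Hz.
Distinct values: {4 Hz, 10 Hz, 20 Hz, 24 Hz}.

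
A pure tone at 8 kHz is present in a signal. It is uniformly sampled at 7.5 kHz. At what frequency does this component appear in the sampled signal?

0.5 kHz

8 kHz mod fs = 0.5 kHz.
0.5 kHz ≤ fs/2 = 3.75 kHz, appears at 0.5 kHz.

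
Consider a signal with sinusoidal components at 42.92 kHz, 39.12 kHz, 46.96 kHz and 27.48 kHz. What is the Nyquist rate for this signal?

Highest-frequency component: 46.96 kHz.
Nyquist rate = 2 × 46.96 kHz = 93.92 kHz.

93.92 kHz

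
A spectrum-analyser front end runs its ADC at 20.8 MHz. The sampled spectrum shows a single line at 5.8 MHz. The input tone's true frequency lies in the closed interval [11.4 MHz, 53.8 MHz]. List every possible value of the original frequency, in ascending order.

Frequencies that alias to 5.8 MHz are k·fs ± 5.8 MHz for integer k ≥ 0.
k=0: 5.8 MHz.
k=1: 15 MHz, 26.6 MHz.
k=2: 35.8 MHz, 47.4 MHz.
k=3: 56.6 MHz, 68.2 MHz.
Within [11.4 MHz, 53.8 MHz]: 15 MHz, 26.6 MHz, 35.8 MHz, 47.4 MHz.

15 MHz, 26.6 MHz, 35.8 MHz, 47.4 MHz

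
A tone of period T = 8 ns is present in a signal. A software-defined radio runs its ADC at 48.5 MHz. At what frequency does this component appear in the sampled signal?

20.5 MHz

T = 8 ns → f = 1/T = 125 MHz.
125 MHz mod fs = 28 MHz.
28 MHz > fs/2 = 24.25 MHz, folds to fs − 28 MHz = 20.5 MHz.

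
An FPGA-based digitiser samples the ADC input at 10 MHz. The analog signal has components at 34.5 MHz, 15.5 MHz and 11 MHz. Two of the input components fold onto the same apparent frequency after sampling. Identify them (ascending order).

15.5 MHz, 34.5 MHz

fs/2 = 5 MHz.
34.5 MHz mod fs = 4.5 MHz.
4.5 MHz ≤ fs/2 = 5 MHz, appears at 4.5 MHz.
15.5 MHz mod fs = 5.5 MHz.
5.5 MHz > fs/2 = 5 MHz, folds to fs − 5.5 MHz = 4.5 MHz.
11 MHz mod fs = 1 MHz.
1 MHz ≤ fs/2 = 5 MHz, appears at 1 MHz.
15.5 MHz and 34.5 MHz both map to 4.5 MHz.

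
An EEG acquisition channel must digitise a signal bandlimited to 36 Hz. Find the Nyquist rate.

Nyquist rate = 2 × 36 Hz = 72 Hz.

72 Hz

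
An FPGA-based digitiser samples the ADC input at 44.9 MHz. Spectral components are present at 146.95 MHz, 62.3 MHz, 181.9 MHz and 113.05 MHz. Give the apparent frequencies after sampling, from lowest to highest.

fs/2 = 22.45 MHz.
146.95 MHz mod fs = 12.25 MHz.
12.25 MHz ≤ fs/2 = 22.45 MHz, appears at 12.25 MHz.
62.3 MHz mod fs = 17.4 MHz.
17.4 MHz ≤ fs/2 = 22.45 MHz, appears at 17.4 MHz.
181.9 MHz mod fs = 2.3 MHz.
2.3 MHz ≤ fs/2 = 22.45 MHz, appears at 2.3 MHz.
113.05 MHz mod fs = 23.25 MHz.
23.25 MHz > fs/2 = 22.45 MHz, folds to fs − 23.25 MHz = 21.65 MHz.
Distinct values: {2.3 MHz, 12.25 MHz, 17.4 MHz, 21.65 MHz}.

2.3 MHz, 12.25 MHz, 17.4 MHz, 21.65 MHz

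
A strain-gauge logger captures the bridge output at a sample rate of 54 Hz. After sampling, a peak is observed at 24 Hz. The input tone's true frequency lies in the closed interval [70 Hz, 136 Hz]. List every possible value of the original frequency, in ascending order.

78 Hz, 84 Hz, 132 Hz

Frequencies that alias to 24 Hz are k·fs ± 24 Hz for integer k ≥ 0.
k=0: 24 Hz.
k=1: 30 Hz, 78 Hz.
k=2: 84 Hz, 132 Hz.
k=3: 138 Hz, 186 Hz.
Within [70 Hz, 136 Hz]: 78 Hz, 84 Hz, 132 Hz.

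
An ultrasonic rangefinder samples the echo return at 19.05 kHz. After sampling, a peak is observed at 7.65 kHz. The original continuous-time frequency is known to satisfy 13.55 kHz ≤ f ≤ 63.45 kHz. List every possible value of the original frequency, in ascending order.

26.7 kHz, 30.45 kHz, 45.75 kHz, 49.5 kHz

Frequencies that alias to 7.65 kHz are k·fs ± 7.65 kHz for integer k ≥ 0.
k=0: 7.65 kHz.
k=1: 11.4 kHz, 26.7 kHz.
k=2: 30.45 kHz, 45.75 kHz.
k=3: 49.5 kHz, 64.8 kHz.
k=4: 68.55 kHz, 83.85 kHz.
Within [13.55 kHz, 63.45 kHz]: 26.7 kHz, 30.45 kHz, 45.75 kHz, 49.5 kHz.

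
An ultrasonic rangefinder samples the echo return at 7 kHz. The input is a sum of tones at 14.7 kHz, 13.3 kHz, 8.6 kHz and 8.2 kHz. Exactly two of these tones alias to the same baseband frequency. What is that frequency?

fs/2 = 3.5 kHz.
14.7 kHz mod fs = 0.7 kHz.
0.7 kHz ≤ fs/2 = 3.5 kHz, appears at 0.7 kHz.
13.3 kHz mod fs = 6.3 kHz.
6.3 kHz > fs/2 = 3.5 kHz, folds to fs − 6.3 kHz = 0.7 kHz.
8.6 kHz mod fs = 1.6 kHz.
1.6 kHz ≤ fs/2 = 3.5 kHz, appears at 1.6 kHz.
8.2 kHz mod fs = 1.2 kHz.
1.2 kHz ≤ fs/2 = 3.5 kHz, appears at 1.2 kHz.
13.3 kHz and 14.7 kHz both map to 0.7 kHz.

0.7 kHz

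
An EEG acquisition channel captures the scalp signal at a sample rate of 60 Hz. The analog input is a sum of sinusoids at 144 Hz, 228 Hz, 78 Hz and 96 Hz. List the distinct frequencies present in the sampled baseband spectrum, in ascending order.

fs/2 = 30 Hz.
144 Hz mod fs = 24 Hz.
24 Hz ≤ fs/2 = 30 Hz, appears at 24 Hz.
228 Hz mod fs = 48 Hz.
48 Hz > fs/2 = 30 Hz, folds to fs − 48 Hz = 12 Hz.
78 Hz mod fs = 18 Hz.
18 Hz ≤ fs/2 = 30 Hz, appears at 18 Hz.
96 Hz mod fs = 36 Hz.
36 Hz > fs/2 = 30 Hz, folds to fs − 36 Hz = 24 Hz.
Distinct values: {12 Hz, 18 Hz, 24 Hz}.

12 Hz, 18 Hz, 24 Hz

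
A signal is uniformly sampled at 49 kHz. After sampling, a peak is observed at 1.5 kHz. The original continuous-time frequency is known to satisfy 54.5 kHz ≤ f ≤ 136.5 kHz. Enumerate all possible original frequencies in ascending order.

Frequencies that alias to 1.5 kHz are k·fs ± 1.5 kHz for integer k ≥ 0.
k=0: 1.5 kHz.
k=1: 47.5 kHz, 50.5 kHz.
k=2: 96.5 kHz, 99.5 kHz.
k=3: 145.5 kHz, 148.5 kHz.
Within [54.5 kHz, 136.5 kHz]: 96.5 kHz, 99.5 kHz.

96.5 kHz, 99.5 kHz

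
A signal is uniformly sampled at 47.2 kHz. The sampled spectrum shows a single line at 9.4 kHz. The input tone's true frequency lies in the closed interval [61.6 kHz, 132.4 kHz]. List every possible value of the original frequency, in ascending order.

85 kHz, 103.8 kHz, 132.2 kHz

Frequencies that alias to 9.4 kHz are k·fs ± 9.4 kHz for integer k ≥ 0.
k=0: 9.4 kHz.
k=1: 37.8 kHz, 56.6 kHz.
k=2: 85 kHz, 103.8 kHz.
k=3: 132.2 kHz, 151 kHz.
k=4: 179.4 kHz, 198.2 kHz.
Within [61.6 kHz, 132.4 kHz]: 85 kHz, 103.8 kHz, 132.2 kHz.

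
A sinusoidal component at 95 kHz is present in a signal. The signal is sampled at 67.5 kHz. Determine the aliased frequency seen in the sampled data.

27.5 kHz

95 kHz mod fs = 27.5 kHz.
27.5 kHz ≤ fs/2 = 33.75 kHz, appears at 27.5 kHz.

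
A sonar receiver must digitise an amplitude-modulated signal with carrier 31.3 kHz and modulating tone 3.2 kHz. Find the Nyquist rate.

AM sidebands sit at fc ± fm = 28.1 kHz and 34.5 kHz.
Highest-frequency component: 34.5 kHz.
Nyquist rate = 2 × 34.5 kHz = 69 kHz.

69 kHz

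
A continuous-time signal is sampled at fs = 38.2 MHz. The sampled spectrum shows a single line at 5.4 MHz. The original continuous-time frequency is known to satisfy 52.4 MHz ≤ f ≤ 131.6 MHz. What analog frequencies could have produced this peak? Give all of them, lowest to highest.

71 MHz, 81.8 MHz, 109.2 MHz, 120 MHz

Frequencies that alias to 5.4 MHz are k·fs ± 5.4 MHz for integer k ≥ 0.
k=0: 5.4 MHz.
k=1: 32.8 MHz, 43.6 MHz.
k=2: 71 MHz, 81.8 MHz.
k=3: 109.2 MHz, 120 MHz.
k=4: 147.4 MHz, 158.2 MHz.
Within [52.4 MHz, 131.6 MHz]: 71 MHz, 81.8 MHz, 109.2 MHz, 120 MHz.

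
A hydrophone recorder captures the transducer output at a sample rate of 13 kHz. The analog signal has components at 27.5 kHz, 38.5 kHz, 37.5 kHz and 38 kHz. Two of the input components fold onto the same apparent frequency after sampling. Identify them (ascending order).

fs/2 = 6.5 kHz.
27.5 kHz mod fs = 1.5 kHz.
1.5 kHz ≤ fs/2 = 6.5 kHz, appears at 1.5 kHz.
38.5 kHz mod fs = 12.5 kHz.
12.5 kHz > fs/2 = 6.5 kHz, folds to fs − 12.5 kHz = 0.5 kHz.
37.5 kHz mod fs = 11.5 kHz.
11.5 kHz > fs/2 = 6.5 kHz, folds to fs − 11.5 kHz = 1.5 kHz.
38 kHz mod fs = 12 kHz.
12 kHz > fs/2 = 6.5 kHz, folds to fs − 12 kHz = 1 kHz.
27.5 kHz and 37.5 kHz both map to 1.5 kHz.

27.5 kHz, 37.5 kHz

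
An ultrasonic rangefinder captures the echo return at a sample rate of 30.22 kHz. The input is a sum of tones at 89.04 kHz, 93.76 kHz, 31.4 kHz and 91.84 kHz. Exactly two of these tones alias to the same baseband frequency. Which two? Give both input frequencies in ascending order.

fs/2 = 15.11 kHz.
89.04 kHz mod fs = 28.6 kHz.
28.6 kHz > fs/2 = 15.11 kHz, folds to fs − 28.6 kHz = 1.62 kHz.
93.76 kHz mod fs = 3.1 kHz.
3.1 kHz ≤ fs/2 = 15.11 kHz, appears at 3.1 kHz.
31.4 kHz mod fs = 1.18 kHz.
1.18 kHz ≤ fs/2 = 15.11 kHz, appears at 1.18 kHz.
91.84 kHz mod fs = 1.18 kHz.
1.18 kHz ≤ fs/2 = 15.11 kHz, appears at 1.18 kHz.
31.4 kHz and 91.84 kHz both map to 1.18 kHz.

31.4 kHz, 91.84 kHz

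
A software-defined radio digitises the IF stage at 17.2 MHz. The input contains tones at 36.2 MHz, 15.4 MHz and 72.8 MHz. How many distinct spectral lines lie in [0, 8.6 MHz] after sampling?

2

fs/2 = 8.6 MHz.
36.2 MHz mod fs = 1.8 MHz.
1.8 MHz ≤ fs/2 = 8.6 MHz, appears at 1.8 MHz.
15.4 MHz > fs/2 = 8.6 MHz, folds to fs − 15.4 MHz = 1.8 MHz.
72.8 MHz mod fs = 4 MHz.
4 MHz ≤ fs/2 = 8.6 MHz, appears at 4 MHz.
Distinct values: {1.8 MHz, 4 MHz} → 2.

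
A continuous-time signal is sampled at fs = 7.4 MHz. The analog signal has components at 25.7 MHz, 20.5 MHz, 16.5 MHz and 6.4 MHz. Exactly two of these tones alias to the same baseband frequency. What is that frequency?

fs/2 = 3.7 MHz.
25.7 MHz mod fs = 3.5 MHz.
3.5 MHz ≤ fs/2 = 3.7 MHz, appears at 3.5 MHz.
20.5 MHz mod fs = 5.7 MHz.
5.7 MHz > fs/2 = 3.7 MHz, folds to fs − 5.7 MHz = 1.7 MHz.
16.5 MHz mod fs = 1.7 MHz.
1.7 MHz ≤ fs/2 = 3.7 MHz, appears at 1.7 MHz.
6.4 MHz > fs/2 = 3.7 MHz, folds to fs − 6.4 MHz = 1 MHz.
16.5 MHz and 20.5 MHz both map to 1.7 MHz.

1.7 MHz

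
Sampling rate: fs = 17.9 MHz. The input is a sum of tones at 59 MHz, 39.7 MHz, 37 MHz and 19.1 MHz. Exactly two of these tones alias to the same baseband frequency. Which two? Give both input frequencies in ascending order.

19.1 MHz, 37 MHz

fs/2 = 8.95 MHz.
59 MHz mod fs = 5.3 MHz.
5.3 MHz ≤ fs/2 = 8.95 MHz, appears at 5.3 MHz.
39.7 MHz mod fs = 3.9 MHz.
3.9 MHz ≤ fs/2 = 8.95 MHz, appears at 3.9 MHz.
37 MHz mod fs = 1.2 MHz.
1.2 MHz ≤ fs/2 = 8.95 MHz, appears at 1.2 MHz.
19.1 MHz mod fs = 1.2 MHz.
1.2 MHz ≤ fs/2 = 8.95 MHz, appears at 1.2 MHz.
19.1 MHz and 37 MHz both map to 1.2 MHz.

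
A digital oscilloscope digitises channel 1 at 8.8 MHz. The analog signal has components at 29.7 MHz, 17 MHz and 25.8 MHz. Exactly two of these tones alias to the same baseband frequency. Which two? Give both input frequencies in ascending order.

fs/2 = 4.4 MHz.
29.7 MHz mod fs = 3.3 MHz.
3.3 MHz ≤ fs/2 = 4.4 MHz, appears at 3.3 MHz.
17 MHz mod fs = 8.2 MHz.
8.2 MHz > fs/2 = 4.4 MHz, folds to fs − 8.2 MHz = 0.6 MHz.
25.8 MHz mod fs = 8.2 MHz.
8.2 MHz > fs/2 = 4.4 MHz, folds to fs − 8.2 MHz = 0.6 MHz.
17 MHz and 25.8 MHz both map to 0.6 MHz.

17 MHz, 25.8 MHz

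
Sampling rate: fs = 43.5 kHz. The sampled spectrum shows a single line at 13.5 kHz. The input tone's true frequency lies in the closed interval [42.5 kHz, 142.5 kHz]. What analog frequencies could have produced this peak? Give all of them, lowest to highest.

Frequencies that alias to 13.5 kHz are k·fs ± 13.5 kHz for integer k ≥ 0.
k=0: 13.5 kHz.
k=1: 30 kHz, 57 kHz.
k=2: 73.5 kHz, 100.5 kHz.
k=3: 117 kHz, 144 kHz.
k=4: 160.5 kHz, 187.5 kHz.
Within [42.5 kHz, 142.5 kHz]: 57 kHz, 73.5 kHz, 100.5 kHz, 117 kHz.

57 kHz, 73.5 kHz, 100.5 kHz, 117 kHz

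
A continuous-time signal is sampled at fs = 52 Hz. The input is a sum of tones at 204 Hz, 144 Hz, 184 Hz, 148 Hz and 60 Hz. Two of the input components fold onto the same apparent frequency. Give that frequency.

8 Hz

fs/2 = 26 Hz.
204 Hz mod fs = 48 Hz.
48 Hz > fs/2 = 26 Hz, folds to fs − 48 Hz = 4 Hz.
144 Hz mod fs = 40 Hz.
40 Hz > fs/2 = 26 Hz, folds to fs − 40 Hz = 12 Hz.
184 Hz mod fs = 28 Hz.
28 Hz > fs/2 = 26 Hz, folds to fs − 28 Hz = 24 Hz.
148 Hz mod fs = 44 Hz.
44 Hz > fs/2 = 26 Hz, folds to fs − 44 Hz = 8 Hz.
60 Hz mod fs = 8 Hz.
8 Hz ≤ fs/2 = 26 Hz, appears at 8 Hz.
60 Hz and 148 Hz both map to 8 Hz.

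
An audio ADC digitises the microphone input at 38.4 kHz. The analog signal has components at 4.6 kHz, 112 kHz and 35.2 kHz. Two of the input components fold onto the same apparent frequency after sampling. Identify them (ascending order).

35.2 kHz, 112 kHz

fs/2 = 19.2 kHz.
4.6 kHz ≤ fs/2 = 19.2 kHz, passes unchanged.
112 kHz mod fs = 35.2 kHz.
35.2 kHz > fs/2 = 19.2 kHz, folds to fs − 35.2 kHz = 3.2 kHz.
35.2 kHz > fs/2 = 19.2 kHz, folds to fs − 35.2 kHz = 3.2 kHz.
35.2 kHz and 112 kHz both map to 3.2 kHz.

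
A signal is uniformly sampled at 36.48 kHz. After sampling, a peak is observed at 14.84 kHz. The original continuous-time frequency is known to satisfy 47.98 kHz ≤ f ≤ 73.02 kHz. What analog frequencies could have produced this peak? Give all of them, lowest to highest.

Frequencies that alias to 14.84 kHz are k·fs ± 14.84 kHz for integer k ≥ 0.
k=0: 14.84 kHz.
k=1: 21.64 kHz, 51.32 kHz.
k=2: 58.12 kHz, 87.8 kHz.
k=3: 94.6 kHz, 124.28 kHz.
Within [47.98 kHz, 73.02 kHz]: 51.32 kHz, 58.12 kHz.

51.32 kHz, 58.12 kHz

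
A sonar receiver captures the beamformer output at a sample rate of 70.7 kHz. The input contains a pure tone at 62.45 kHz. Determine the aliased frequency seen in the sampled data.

8.25 kHz

62.45 kHz > fs/2 = 35.35 kHz, folds to fs − 62.45 kHz = 8.25 kHz.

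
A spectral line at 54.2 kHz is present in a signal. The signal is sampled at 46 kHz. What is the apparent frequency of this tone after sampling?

54.2 kHz mod fs = 8.2 kHz.
8.2 kHz ≤ fs/2 = 23 kHz, appears at 8.2 kHz.

8.2 kHz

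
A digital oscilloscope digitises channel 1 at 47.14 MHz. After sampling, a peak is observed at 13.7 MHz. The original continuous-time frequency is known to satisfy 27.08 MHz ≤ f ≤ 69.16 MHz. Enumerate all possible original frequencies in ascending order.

33.44 MHz, 60.84 MHz

Frequencies that alias to 13.7 MHz are k·fs ± 13.7 MHz for integer k ≥ 0.
k=0: 13.7 MHz.
k=1: 33.44 MHz, 60.84 MHz.
k=2: 80.58 MHz, 107.98 MHz.
Within [27.08 MHz, 69.16 MHz]: 33.44 MHz, 60.84 MHz.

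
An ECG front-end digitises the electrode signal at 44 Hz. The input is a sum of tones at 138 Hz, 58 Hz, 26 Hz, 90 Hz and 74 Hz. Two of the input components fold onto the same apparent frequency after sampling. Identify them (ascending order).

58 Hz, 74 Hz

fs/2 = 22 Hz.
138 Hz mod fs = 6 Hz.
6 Hz ≤ fs/2 = 22 Hz, appears at 6 Hz.
58 Hz mod fs = 14 Hz.
14 Hz ≤ fs/2 = 22 Hz, appears at 14 Hz.
26 Hz > fs/2 = 22 Hz, folds to fs − 26 Hz = 18 Hz.
90 Hz mod fs = 2 Hz.
2 Hz ≤ fs/2 = 22 Hz, appears at 2 Hz.
74 Hz mod fs = 30 Hz.
30 Hz > fs/2 = 22 Hz, folds to fs − 30 Hz = 14 Hz.
58 Hz and 74 Hz both map to 14 Hz.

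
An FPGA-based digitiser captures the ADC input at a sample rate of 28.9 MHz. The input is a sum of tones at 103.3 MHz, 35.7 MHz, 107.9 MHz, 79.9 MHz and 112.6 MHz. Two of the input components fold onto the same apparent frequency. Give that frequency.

6.8 MHz

fs/2 = 14.45 MHz.
103.3 MHz mod fs = 16.6 MHz.
16.6 MHz > fs/2 = 14.45 MHz, folds to fs − 16.6 MHz = 12.3 MHz.
35.7 MHz mod fs = 6.8 MHz.
6.8 MHz ≤ fs/2 = 14.45 MHz, appears at 6.8 MHz.
107.9 MHz mod fs = 21.2 MHz.
21.2 MHz > fs/2 = 14.45 MHz, folds to fs − 21.2 MHz = 7.7 MHz.
79.9 MHz mod fs = 22.1 MHz.
22.1 MHz > fs/2 = 14.45 MHz, folds to fs − 22.1 MHz = 6.8 MHz.
112.6 MHz mod fs = 25.9 MHz.
25.9 MHz > fs/2 = 14.45 MHz, folds to fs − 25.9 MHz = 3 MHz.
35.7 MHz and 79.9 MHz both map to 6.8 MHz.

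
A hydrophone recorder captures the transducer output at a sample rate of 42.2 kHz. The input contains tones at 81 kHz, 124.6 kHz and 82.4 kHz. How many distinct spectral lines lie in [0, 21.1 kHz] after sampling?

fs/2 = 21.1 kHz.
81 kHz mod fs = 38.8 kHz.
38.8 kHz > fs/2 = 21.1 kHz, folds to fs − 38.8 kHz = 3.4 kHz.
124.6 kHz mod fs = 40.2 kHz.
40.2 kHz > fs/2 = 21.1 kHz, folds to fs − 40.2 kHz = 2 kHz.
82.4 kHz mod fs = 40.2 kHz.
40.2 kHz > fs/2 = 21.1 kHz, folds to fs − 40.2 kHz = 2 kHz.
Distinct values: {2 kHz, 3.4 kHz} → 2.

2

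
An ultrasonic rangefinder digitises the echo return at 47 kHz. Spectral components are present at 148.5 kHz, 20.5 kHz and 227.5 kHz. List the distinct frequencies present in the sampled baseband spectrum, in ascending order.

fs/2 = 23.5 kHz.
148.5 kHz mod fs = 7.5 kHz.
7.5 kHz ≤ fs/2 = 23.5 kHz, appears at 7.5 kHz.
20.5 kHz ≤ fs/2 = 23.5 kHz, passes unchanged.
227.5 kHz mod fs = 39.5 kHz.
39.5 kHz > fs/2 = 23.5 kHz, folds to fs − 39.5 kHz = 7.5 kHz.
Distinct values: {7.5 kHz, 20.5 kHz}.

7.5 kHz, 20.5 kHz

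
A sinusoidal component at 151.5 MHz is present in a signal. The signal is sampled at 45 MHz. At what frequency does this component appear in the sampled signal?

16.5 MHz

151.5 MHz mod fs = 16.5 MHz.
16.5 MHz ≤ fs/2 = 22.5 MHz, appears at 16.5 MHz.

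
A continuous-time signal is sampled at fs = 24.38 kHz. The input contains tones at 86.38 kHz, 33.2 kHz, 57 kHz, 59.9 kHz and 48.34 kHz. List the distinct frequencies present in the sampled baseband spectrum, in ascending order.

0.42 kHz, 8.24 kHz, 8.82 kHz, 11.14 kHz

fs/2 = 12.19 kHz.
86.38 kHz mod fs = 13.24 kHz.
13.24 kHz > fs/2 = 12.19 kHz, folds to fs − 13.24 kHz = 11.14 kHz.
33.2 kHz mod fs = 8.82 kHz.
8.82 kHz ≤ fs/2 = 12.19 kHz, appears at 8.82 kHz.
57 kHz mod fs = 8.24 kHz.
8.24 kHz ≤ fs/2 = 12.19 kHz, appears at 8.24 kHz.
59.9 kHz mod fs = 11.14 kHz.
11.14 kHz ≤ fs/2 = 12.19 kHz, appears at 11.14 kHz.
48.34 kHz mod fs = 23.96 kHz.
23.96 kHz > fs/2 = 12.19 kHz, folds to fs − 23.96 kHz = 0.42 kHz.
Distinct values: {0.42 kHz, 8.24 kHz, 8.82 kHz, 11.14 kHz}.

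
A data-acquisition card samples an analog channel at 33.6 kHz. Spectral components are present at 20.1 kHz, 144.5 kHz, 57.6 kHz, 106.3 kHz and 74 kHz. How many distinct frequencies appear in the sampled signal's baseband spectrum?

fs/2 = 16.8 kHz.
20.1 kHz > fs/2 = 16.8 kHz, folds to fs − 20.1 kHz = 13.5 kHz.
144.5 kHz mod fs = 10.1 kHz.
10.1 kHz ≤ fs/2 = 16.8 kHz, appears at 10.1 kHz.
57.6 kHz mod fs = 24 kHz.
24 kHz > fs/2 = 16.8 kHz, folds to fs − 24 kHz = 9.6 kHz.
106.3 kHz mod fs = 5.5 kHz.
5.5 kHz ≤ fs/2 = 16.8 kHz, appears at 5.5 kHz.
74 kHz mod fs = 6.8 kHz.
6.8 kHz ≤ fs/2 = 16.8 kHz, appears at 6.8 kHz.
Distinct values: {5.5 kHz, 6.8 kHz, 9.6 kHz, 10.1 kHz, 13.5 kHz} → 5.

5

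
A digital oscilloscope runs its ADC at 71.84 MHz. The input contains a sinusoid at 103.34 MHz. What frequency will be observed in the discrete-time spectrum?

103.34 MHz mod fs = 31.5 MHz.
31.5 MHz ≤ fs/2 = 35.92 MHz, appears at 31.5 MHz.

31.5 MHz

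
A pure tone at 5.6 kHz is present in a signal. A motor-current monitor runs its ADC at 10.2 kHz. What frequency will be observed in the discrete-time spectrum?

4.6 kHz

5.6 kHz > fs/2 = 5.1 kHz, folds to fs − 5.6 kHz = 4.6 kHz.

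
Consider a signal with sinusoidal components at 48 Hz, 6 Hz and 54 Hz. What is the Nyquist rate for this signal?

108 Hz

Highest-frequency component: 54 Hz.
Nyquist rate = 2 × 54 Hz = 108 Hz.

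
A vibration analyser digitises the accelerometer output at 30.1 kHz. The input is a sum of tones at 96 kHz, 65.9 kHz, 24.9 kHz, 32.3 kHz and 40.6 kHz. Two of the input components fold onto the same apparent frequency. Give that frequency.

fs/2 = 15.05 kHz.
96 kHz mod fs = 5.7 kHz.
5.7 kHz ≤ fs/2 = 15.05 kHz, appears at 5.7 kHz.
65.9 kHz mod fs = 5.7 kHz.
5.7 kHz ≤ fs/2 = 15.05 kHz, appears at 5.7 kHz.
24.9 kHz > fs/2 = 15.05 kHz, folds to fs − 24.9 kHz = 5.2 kHz.
32.3 kHz mod fs = 2.2 kHz.
2.2 kHz ≤ fs/2 = 15.05 kHz, appears at 2.2 kHz.
40.6 kHz mod fs = 10.5 kHz.
10.5 kHz ≤ fs/2 = 15.05 kHz, appears at 10.5 kHz.
65.9 kHz and 96 kHz both map to 5.7 kHz.

5.7 kHz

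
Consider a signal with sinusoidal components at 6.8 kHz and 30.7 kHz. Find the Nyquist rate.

61.4 kHz

Highest-frequency component: 30.7 kHz.
Nyquist rate = 2 × 30.7 kHz = 61.4 kHz.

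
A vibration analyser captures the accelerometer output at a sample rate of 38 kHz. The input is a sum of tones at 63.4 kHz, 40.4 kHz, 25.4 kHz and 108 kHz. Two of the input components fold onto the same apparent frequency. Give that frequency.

fs/2 = 19 kHz.
63.4 kHz mod fs = 25.4 kHz.
25.4 kHz > fs/2 = 19 kHz, folds to fs − 25.4 kHz = 12.6 kHz.
40.4 kHz mod fs = 2.4 kHz.
2.4 kHz ≤ fs/2 = 19 kHz, appears at 2.4 kHz.
25.4 kHz > fs/2 = 19 kHz, folds to fs − 25.4 kHz = 12.6 kHz.
108 kHz mod fs = 32 kHz.
32 kHz > fs/2 = 19 kHz, folds to fs − 32 kHz = 6 kHz.
25.4 kHz and 63.4 kHz both map to 12.6 kHz.

12.6 kHz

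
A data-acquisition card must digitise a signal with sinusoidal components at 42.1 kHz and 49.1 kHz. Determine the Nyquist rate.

98.2 kHz

Highest-frequency component: 49.1 kHz.
Nyquist rate = 2 × 49.1 kHz = 98.2 kHz.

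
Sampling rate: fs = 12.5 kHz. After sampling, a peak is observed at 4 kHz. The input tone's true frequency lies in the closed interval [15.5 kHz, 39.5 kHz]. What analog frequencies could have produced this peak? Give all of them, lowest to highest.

Frequencies that alias to 4 kHz are k·fs ± 4 kHz for integer k ≥ 0.
k=0: 4 kHz.
k=1: 8.5 kHz, 16.5 kHz.
k=2: 21 kHz, 29 kHz.
k=3: 33.5 kHz, 41.5 kHz.
k=4: 46 kHz, 54 kHz.
Within [15.5 kHz, 39.5 kHz]: 16.5 kHz, 21 kHz, 29 kHz, 33.5 kHz.

16.5 kHz, 21 kHz, 29 kHz, 33.5 kHz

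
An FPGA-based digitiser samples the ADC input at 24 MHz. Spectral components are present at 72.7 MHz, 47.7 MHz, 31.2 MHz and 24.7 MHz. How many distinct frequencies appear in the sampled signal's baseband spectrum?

fs/2 = 12 MHz.
72.7 MHz mod fs = 0.7 MHz.
0.7 MHz ≤ fs/2 = 12 MHz, appears at 0.7 MHz.
47.7 MHz mod fs = 23.7 MHz.
23.7 MHz > fs/2 = 12 MHz, folds to fs − 23.7 MHz = 0.3 MHz.
31.2 MHz mod fs = 7.2 MHz.
7.2 MHz ≤ fs/2 = 12 MHz, appears at 7.2 MHz.
24.7 MHz mod fs = 0.7 MHz.
0.7 MHz ≤ fs/2 = 12 MHz, appears at 0.7 MHz.
Distinct values: {0.3 MHz, 0.7 MHz, 7.2 MHz} → 3.

3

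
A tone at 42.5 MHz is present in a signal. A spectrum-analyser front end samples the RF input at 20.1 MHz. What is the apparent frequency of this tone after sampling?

2.3 MHz

42.5 MHz mod fs = 2.3 MHz.
2.3 MHz ≤ fs/2 = 10.05 MHz, appears at 2.3 MHz.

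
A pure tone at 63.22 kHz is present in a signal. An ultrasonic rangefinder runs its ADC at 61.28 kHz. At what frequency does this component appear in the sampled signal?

1.94 kHz

63.22 kHz mod fs = 1.94 kHz.
1.94 kHz ≤ fs/2 = 30.64 kHz, appears at 1.94 kHz.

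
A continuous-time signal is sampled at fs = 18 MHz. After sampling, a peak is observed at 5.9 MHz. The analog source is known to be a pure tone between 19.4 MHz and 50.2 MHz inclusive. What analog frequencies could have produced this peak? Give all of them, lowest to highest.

Frequencies that alias to 5.9 MHz are k·fs ± 5.9 MHz for integer k ≥ 0.
k=0: 5.9 MHz.
k=1: 12.1 MHz, 23.9 MHz.
k=2: 30.1 MHz, 41.9 MHz.
k=3: 48.1 MHz, 59.9 MHz.
k=4: 66.1 MHz, 77.9 MHz.
Within [19.4 MHz, 50.2 MHz]: 23.9 MHz, 30.1 MHz, 41.9 MHz, 48.1 MHz.

23.9 MHz, 30.1 MHz, 41.9 MHz, 48.1 MHz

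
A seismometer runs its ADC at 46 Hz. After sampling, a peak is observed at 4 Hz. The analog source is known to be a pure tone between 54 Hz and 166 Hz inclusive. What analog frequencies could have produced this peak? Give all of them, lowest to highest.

88 Hz, 96 Hz, 134 Hz, 142 Hz

Frequencies that alias to 4 Hz are k·fs ± 4 Hz for integer k ≥ 0.
k=0: 4 Hz.
k=1: 42 Hz, 50 Hz.
k=2: 88 Hz, 96 Hz.
k=3: 134 Hz, 142 Hz.
k=4: 180 Hz, 188 Hz.
Within [54 Hz, 166 Hz]: 88 Hz, 96 Hz, 134 Hz, 142 Hz.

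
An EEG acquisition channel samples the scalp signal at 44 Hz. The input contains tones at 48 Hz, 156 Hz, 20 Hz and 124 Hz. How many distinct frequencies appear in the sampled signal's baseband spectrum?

fs/2 = 22 Hz.
48 Hz mod fs = 4 Hz.
4 Hz ≤ fs/2 = 22 Hz, appears at 4 Hz.
156 Hz mod fs = 24 Hz.
24 Hz > fs/2 = 22 Hz, folds to fs − 24 Hz = 20 Hz.
20 Hz ≤ fs/2 = 22 Hz, passes unchanged.
124 Hz mod fs = 36 Hz.
36 Hz > fs/2 = 22 Hz, folds to fs − 36 Hz = 8 Hz.
Distinct values: {4 Hz, 8 Hz, 20 Hz} → 3.

3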